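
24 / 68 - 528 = -8970 / 17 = -527.65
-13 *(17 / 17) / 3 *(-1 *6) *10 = 260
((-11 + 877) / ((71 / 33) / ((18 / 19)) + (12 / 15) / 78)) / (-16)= -8359065 / 352324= -23.73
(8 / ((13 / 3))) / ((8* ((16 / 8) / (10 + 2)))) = 18 / 13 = 1.38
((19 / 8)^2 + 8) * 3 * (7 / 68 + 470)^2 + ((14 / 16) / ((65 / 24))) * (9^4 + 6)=174002100711867 / 19235840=9045724.06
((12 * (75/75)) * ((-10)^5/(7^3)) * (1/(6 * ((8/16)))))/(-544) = 12500/5831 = 2.14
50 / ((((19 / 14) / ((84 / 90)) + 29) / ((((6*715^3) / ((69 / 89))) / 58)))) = 318811668175000 / 3981323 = 80076815.72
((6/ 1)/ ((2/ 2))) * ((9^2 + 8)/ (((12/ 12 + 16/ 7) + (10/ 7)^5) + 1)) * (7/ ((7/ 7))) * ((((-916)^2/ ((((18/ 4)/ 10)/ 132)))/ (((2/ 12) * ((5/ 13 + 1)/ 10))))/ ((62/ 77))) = 7739019548882702080/ 1599879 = 4837253035312.48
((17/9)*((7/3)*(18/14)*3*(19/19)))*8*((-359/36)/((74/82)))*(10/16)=-1251115/1332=-939.28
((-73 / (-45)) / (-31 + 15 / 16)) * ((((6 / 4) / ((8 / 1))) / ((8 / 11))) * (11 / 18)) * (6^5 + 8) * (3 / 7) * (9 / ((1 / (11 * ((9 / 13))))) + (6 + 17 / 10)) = -12168596957 / 5627700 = -2162.27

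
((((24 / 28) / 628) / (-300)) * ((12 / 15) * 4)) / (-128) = 1 / 8792000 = 0.00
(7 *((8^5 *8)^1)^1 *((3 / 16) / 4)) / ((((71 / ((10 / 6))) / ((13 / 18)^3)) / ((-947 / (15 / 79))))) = -589081153024 / 155277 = -3793743.78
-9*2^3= -72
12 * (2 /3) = 8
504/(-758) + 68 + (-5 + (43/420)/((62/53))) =616058741/9869160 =62.42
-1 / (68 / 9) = -9 / 68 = -0.13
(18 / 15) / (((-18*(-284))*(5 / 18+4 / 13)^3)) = 1067742 / 912830315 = 0.00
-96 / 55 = -1.75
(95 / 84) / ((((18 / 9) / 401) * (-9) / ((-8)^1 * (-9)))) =-1814.05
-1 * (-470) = 470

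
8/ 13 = 0.62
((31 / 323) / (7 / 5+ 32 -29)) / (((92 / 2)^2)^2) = 155 / 31816802336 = 0.00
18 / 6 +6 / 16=27 / 8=3.38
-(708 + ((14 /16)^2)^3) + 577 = -34458513 /262144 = -131.45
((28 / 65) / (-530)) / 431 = -0.00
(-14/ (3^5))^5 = -0.00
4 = 4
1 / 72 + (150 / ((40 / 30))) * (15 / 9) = 13501 / 72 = 187.51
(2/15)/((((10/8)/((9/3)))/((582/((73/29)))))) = 135024/1825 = 73.99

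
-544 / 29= -18.76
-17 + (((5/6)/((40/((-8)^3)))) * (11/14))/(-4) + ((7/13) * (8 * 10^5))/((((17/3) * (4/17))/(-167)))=-14729404069/273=-53953861.06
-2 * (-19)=38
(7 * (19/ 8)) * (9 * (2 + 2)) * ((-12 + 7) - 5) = -5985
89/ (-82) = -89/ 82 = -1.09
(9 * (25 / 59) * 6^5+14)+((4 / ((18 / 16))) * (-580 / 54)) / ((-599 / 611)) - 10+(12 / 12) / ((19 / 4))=4845707205520 / 163169397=29697.40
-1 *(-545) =545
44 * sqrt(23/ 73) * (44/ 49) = 1936 * sqrt(1679)/ 3577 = 22.18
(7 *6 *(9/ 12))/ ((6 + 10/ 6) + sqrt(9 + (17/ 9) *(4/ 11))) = 1771/ 360-7 *sqrt(10549)/ 360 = 2.92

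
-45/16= -2.81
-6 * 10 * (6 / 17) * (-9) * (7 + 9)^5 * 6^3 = 733835427840 / 17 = 43166789872.94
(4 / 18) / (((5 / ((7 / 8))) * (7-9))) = -7 / 360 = -0.02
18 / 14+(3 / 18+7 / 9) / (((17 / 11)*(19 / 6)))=590 / 399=1.48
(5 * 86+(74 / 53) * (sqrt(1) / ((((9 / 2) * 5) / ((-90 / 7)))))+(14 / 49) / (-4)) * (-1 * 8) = -1273660 / 371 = -3433.05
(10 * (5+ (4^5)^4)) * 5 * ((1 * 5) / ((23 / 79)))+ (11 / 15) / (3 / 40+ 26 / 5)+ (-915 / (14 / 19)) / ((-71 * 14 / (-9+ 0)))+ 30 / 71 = 191286824059174136491969 / 202603044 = 944145854290195.84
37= 37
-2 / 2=-1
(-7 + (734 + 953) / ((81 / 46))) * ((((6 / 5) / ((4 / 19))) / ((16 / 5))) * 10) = 16940.57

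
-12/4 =-3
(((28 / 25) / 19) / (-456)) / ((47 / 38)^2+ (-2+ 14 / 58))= 58 / 102675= 0.00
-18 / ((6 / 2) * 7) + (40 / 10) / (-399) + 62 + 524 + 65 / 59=13800547 / 23541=586.23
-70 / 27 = -2.59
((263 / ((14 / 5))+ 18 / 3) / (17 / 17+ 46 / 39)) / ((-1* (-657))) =18187 / 260610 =0.07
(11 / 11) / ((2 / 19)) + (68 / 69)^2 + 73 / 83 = 8970787 / 790326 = 11.35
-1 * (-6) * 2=12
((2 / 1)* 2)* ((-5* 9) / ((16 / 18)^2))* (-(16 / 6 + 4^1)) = 6075 / 4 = 1518.75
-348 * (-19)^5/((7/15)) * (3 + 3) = 77551420680/7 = 11078774382.86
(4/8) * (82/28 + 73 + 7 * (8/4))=1259/28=44.96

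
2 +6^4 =1298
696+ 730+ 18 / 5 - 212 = 6088 / 5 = 1217.60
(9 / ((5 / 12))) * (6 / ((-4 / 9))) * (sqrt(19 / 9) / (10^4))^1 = -243 * sqrt(19) / 25000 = -0.04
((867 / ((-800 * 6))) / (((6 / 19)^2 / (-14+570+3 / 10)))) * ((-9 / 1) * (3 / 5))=1741146681 / 320000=5441.08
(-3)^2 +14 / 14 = 10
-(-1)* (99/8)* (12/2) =297/4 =74.25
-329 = -329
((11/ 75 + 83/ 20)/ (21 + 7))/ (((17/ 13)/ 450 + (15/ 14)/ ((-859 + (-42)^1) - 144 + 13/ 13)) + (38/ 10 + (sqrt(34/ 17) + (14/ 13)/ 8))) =0.03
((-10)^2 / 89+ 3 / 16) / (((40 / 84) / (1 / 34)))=39207 / 484160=0.08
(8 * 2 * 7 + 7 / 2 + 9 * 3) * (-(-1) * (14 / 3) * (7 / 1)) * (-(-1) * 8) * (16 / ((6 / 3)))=297920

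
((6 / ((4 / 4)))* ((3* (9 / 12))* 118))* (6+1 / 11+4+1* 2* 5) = 352053 / 11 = 32004.82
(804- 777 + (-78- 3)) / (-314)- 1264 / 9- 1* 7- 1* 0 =-208096 / 1413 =-147.27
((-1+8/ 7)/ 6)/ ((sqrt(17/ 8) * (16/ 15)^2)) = 75 * sqrt(34)/ 30464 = 0.01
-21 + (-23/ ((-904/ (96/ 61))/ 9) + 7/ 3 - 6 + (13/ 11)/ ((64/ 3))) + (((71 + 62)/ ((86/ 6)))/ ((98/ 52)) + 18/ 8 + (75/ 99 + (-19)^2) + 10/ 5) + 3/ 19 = 9625602028157/ 27752431168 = 346.84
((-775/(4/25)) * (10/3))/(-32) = 96875/192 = 504.56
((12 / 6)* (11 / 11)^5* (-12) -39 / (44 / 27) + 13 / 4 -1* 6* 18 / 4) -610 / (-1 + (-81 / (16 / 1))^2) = -2675701 / 27742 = -96.45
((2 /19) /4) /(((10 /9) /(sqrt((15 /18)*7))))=3*sqrt(210) /760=0.06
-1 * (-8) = 8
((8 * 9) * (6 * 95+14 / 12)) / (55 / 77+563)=143934 / 1973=72.95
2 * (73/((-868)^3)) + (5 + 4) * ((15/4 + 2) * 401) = 20751.75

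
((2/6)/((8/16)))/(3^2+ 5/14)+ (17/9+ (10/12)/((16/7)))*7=597821/37728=15.85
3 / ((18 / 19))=19 / 6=3.17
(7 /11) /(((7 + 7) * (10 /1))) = 1 /220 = 0.00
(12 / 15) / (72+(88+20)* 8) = 1 / 1170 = 0.00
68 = 68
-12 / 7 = -1.71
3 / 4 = 0.75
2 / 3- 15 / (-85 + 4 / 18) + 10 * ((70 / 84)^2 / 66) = 860051 / 906444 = 0.95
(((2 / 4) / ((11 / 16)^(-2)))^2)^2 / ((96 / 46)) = 4930254263 / 3298534883328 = 0.00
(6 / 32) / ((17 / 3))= 9 / 272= 0.03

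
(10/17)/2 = 5/17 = 0.29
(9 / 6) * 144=216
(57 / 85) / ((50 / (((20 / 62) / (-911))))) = -57 / 12002425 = -0.00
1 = 1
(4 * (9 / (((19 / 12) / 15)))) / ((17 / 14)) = 90720 / 323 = 280.87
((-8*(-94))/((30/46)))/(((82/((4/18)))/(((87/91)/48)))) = 31349/503685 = 0.06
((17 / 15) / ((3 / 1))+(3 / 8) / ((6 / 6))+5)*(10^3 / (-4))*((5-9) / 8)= 51775 / 72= 719.10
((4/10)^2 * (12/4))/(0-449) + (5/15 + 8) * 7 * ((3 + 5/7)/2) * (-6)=-7296262/11225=-650.00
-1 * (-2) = 2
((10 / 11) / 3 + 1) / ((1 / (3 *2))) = 86 / 11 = 7.82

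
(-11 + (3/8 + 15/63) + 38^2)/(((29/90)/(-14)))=-3612705/58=-62288.02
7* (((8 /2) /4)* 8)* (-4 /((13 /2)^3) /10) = -896 /10985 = -0.08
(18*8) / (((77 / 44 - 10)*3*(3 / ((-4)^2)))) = -1024 / 33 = -31.03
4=4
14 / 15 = 0.93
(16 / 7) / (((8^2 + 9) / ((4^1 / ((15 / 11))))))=704 / 7665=0.09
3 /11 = 0.27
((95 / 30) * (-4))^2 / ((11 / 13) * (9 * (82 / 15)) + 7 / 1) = 93860 / 28449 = 3.30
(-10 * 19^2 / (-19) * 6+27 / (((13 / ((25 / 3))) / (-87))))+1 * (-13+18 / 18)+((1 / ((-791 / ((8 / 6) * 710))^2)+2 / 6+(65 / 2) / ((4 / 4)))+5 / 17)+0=-854234270585 / 2488959018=-343.21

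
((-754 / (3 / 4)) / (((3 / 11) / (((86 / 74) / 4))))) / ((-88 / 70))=567385 / 666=851.93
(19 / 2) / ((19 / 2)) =1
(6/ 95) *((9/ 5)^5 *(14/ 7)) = 708588/ 296875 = 2.39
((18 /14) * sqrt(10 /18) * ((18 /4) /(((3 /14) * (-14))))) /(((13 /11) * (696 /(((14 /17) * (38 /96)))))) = -0.00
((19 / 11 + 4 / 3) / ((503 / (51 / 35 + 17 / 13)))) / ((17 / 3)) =7474 / 2517515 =0.00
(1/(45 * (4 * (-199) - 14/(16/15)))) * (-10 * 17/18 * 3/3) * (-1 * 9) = -136/58257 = -0.00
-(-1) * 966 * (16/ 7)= 2208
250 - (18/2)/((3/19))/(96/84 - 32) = 18133/72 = 251.85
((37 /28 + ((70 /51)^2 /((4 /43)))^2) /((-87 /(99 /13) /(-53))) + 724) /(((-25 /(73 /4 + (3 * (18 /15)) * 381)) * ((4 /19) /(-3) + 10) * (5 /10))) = -363744616432634987 /12338223246000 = -29481.12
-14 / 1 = -14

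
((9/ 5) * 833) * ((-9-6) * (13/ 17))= -17199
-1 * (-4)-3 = 1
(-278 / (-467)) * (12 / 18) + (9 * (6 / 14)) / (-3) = -8717 / 9807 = -0.89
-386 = -386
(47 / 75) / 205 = 47 / 15375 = 0.00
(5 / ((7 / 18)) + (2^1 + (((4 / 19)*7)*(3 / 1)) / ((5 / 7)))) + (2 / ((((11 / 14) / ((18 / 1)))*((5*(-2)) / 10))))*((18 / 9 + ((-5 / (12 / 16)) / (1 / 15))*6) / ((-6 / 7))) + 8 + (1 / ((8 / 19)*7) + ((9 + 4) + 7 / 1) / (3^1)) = -5605589651 / 175560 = -31929.77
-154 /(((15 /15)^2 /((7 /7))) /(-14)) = 2156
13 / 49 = 0.27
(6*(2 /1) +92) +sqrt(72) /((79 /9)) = 54*sqrt(2) /79 +104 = 104.97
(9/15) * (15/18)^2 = 5/12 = 0.42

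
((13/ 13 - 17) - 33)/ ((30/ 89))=-4361/ 30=-145.37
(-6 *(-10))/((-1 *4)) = -15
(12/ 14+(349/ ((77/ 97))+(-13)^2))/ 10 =23466/ 385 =60.95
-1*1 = -1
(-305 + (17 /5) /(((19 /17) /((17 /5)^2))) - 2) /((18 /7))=-105.71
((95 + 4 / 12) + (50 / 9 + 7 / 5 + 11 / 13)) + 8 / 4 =61504 / 585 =105.14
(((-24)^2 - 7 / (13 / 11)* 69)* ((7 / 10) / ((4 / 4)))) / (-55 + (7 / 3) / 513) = -4686255 / 2200588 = -2.13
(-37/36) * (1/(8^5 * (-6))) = 37/7077888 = 0.00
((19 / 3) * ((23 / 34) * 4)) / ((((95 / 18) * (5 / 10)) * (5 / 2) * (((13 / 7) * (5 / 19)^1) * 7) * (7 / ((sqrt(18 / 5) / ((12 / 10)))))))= 10488 * sqrt(10) / 193375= 0.17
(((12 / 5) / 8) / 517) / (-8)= -0.00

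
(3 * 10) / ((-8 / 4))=-15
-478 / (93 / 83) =-39674 / 93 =-426.60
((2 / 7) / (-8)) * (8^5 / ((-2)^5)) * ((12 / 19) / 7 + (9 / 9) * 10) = 343552 / 931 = 369.01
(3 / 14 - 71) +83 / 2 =-205 / 7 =-29.29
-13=-13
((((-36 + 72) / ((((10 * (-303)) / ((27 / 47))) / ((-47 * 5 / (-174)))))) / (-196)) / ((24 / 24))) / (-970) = -0.00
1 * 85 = 85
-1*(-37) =37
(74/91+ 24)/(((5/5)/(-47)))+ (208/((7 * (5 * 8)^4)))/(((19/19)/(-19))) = -16980163211/14560000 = -1166.22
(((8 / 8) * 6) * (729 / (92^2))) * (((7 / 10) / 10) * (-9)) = -0.33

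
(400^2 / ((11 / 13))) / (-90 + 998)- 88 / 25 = 12780264 / 62425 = 204.73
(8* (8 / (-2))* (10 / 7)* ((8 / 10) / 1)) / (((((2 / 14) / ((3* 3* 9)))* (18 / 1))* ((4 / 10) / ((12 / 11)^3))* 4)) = -1244160 / 1331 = -934.76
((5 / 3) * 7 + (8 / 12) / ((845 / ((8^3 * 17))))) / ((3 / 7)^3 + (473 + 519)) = 5371723 / 287539135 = 0.02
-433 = -433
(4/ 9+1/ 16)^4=28398241/ 429981696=0.07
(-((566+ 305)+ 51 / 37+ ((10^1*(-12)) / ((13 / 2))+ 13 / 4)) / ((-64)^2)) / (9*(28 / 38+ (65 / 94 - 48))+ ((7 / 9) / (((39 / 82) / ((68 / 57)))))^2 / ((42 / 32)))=7159952382766677 / 14241439997078708224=0.00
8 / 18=0.44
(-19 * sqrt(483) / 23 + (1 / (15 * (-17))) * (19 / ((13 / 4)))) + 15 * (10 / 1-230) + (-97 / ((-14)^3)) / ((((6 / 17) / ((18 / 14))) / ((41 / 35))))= -2941648787011 / 891443280-19 * sqrt(483) / 23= -3318.03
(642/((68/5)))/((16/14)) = 11235/272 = 41.31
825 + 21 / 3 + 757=1589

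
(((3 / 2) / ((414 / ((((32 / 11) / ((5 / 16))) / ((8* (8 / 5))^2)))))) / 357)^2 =25 / 75183050105856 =0.00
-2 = -2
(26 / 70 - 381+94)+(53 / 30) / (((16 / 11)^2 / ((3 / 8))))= -41046181 / 143360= -286.32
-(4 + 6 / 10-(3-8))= -9.60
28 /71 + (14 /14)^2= 99 /71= 1.39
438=438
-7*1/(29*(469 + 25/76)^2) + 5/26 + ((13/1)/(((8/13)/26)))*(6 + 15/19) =135945670358590555/36453296677772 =3729.31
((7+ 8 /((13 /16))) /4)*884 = 3723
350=350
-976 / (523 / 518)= -505568 / 523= -966.67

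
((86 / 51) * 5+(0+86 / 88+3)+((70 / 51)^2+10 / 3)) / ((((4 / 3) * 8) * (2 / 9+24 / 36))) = 6051525 / 3255296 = 1.86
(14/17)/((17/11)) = 154/289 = 0.53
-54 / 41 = -1.32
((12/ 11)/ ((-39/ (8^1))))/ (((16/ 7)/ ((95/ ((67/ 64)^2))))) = -5447680/ 641927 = -8.49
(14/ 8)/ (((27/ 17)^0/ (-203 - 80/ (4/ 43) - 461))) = -2667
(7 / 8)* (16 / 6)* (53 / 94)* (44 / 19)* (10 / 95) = 16324 / 50901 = 0.32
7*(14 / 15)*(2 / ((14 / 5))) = 14 / 3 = 4.67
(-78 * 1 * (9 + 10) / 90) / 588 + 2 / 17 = 13441 / 149940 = 0.09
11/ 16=0.69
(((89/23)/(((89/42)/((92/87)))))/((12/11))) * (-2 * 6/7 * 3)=-264/29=-9.10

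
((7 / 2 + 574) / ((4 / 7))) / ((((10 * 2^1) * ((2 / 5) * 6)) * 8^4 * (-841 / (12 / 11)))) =-735 / 110231552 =-0.00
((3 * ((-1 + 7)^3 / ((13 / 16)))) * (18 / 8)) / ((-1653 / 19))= -7776 / 377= -20.63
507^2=257049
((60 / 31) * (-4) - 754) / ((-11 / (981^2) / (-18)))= -409053467772 / 341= -1199570286.72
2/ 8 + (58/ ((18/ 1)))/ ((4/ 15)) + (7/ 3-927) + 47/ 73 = -199660/ 219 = -911.69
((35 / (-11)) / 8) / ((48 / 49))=-1715 / 4224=-0.41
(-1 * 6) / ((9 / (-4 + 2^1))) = 4 / 3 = 1.33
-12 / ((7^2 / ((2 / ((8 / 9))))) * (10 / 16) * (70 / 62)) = -6696 / 8575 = -0.78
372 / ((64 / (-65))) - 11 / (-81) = -489469 / 1296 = -377.68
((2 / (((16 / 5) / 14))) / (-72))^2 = 0.01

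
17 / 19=0.89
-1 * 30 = -30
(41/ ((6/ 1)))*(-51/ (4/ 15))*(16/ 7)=-20910/ 7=-2987.14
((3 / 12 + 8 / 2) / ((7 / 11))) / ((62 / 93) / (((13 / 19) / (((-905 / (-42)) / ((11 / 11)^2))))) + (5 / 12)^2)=29172 / 92465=0.32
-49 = -49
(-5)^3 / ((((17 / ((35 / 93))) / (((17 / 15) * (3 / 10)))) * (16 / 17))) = -1.00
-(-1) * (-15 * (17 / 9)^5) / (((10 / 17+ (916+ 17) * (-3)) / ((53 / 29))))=6396455785 / 27155001411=0.24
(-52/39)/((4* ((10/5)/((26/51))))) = -13/153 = -0.08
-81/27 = -3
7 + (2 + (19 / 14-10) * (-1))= 247 / 14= 17.64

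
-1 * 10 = -10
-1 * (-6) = 6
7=7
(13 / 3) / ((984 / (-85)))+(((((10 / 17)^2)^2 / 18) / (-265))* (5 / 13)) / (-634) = -6719162977055 / 17950199018232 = -0.37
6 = 6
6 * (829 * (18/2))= 44766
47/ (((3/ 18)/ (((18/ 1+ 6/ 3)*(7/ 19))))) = 39480/ 19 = 2077.89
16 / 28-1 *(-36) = 256 / 7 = 36.57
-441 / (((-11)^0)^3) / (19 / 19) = -441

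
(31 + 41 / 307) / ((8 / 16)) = 62.27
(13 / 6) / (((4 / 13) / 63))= 3549 / 8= 443.62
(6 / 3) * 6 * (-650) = -7800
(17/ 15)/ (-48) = -17/ 720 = -0.02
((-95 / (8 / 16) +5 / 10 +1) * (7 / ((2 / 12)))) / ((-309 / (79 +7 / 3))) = 643916 / 309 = 2083.87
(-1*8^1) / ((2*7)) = -0.57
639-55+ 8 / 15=8768 / 15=584.53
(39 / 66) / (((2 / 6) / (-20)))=-390 / 11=-35.45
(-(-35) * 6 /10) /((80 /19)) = 399 /80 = 4.99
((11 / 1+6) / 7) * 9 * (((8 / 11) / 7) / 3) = 408 / 539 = 0.76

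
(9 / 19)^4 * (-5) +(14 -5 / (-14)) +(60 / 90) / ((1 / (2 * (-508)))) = -663.23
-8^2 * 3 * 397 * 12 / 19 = -914688 / 19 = -48141.47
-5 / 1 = -5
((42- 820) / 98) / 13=-389 / 637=-0.61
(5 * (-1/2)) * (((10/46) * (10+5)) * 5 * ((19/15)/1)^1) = -2375/46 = -51.63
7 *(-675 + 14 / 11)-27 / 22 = -103781 / 22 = -4717.32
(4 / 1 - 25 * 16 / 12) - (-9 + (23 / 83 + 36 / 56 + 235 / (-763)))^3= 9966994538817359 / 17771537923752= 560.84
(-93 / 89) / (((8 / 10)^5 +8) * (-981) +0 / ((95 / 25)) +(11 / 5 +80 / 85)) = 1646875 / 12870449399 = 0.00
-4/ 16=-1/ 4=-0.25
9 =9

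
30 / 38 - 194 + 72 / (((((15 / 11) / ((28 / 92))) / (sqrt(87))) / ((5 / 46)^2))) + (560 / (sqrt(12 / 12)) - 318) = 50.56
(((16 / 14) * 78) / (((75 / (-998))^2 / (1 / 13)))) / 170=7968032 / 1115625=7.14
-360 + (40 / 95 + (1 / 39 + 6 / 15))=-1330663 / 3705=-359.15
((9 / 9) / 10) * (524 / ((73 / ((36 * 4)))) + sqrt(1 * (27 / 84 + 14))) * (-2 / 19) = -10.92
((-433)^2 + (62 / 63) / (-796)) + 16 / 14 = 187490.14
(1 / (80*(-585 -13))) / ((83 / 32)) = -1 / 124085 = -0.00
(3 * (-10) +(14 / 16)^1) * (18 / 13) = -2097 / 52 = -40.33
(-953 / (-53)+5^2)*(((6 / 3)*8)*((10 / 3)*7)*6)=5102720 / 53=96277.74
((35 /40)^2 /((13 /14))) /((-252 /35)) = -0.11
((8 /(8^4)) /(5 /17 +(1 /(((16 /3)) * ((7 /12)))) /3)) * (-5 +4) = -119 /24448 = -0.00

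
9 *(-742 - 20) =-6858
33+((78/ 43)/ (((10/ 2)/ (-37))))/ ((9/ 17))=4931/ 645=7.64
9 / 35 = 0.26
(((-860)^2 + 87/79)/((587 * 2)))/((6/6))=58428487/92746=629.98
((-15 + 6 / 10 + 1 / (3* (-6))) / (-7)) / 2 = 1301 / 1260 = 1.03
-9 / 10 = -0.90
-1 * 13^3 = -2197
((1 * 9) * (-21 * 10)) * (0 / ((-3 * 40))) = 0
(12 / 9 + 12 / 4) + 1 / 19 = 4.39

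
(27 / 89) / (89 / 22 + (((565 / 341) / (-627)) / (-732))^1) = 4225681548 / 56349584867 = 0.07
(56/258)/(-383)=-28/49407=-0.00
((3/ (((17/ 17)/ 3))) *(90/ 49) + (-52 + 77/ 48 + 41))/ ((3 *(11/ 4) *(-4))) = -16781/ 77616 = -0.22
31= 31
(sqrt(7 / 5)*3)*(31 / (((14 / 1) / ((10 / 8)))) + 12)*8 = 2481*sqrt(35) / 35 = 419.37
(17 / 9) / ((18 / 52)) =442 / 81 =5.46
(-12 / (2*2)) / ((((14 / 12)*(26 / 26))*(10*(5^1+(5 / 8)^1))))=-0.05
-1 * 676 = -676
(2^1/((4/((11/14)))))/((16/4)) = 11/112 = 0.10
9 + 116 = 125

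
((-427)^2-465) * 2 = 363728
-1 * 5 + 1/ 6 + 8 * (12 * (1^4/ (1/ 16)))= 9187/ 6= 1531.17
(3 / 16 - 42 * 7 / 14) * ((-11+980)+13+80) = -176823 / 8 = -22102.88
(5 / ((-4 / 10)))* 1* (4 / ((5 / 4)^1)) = -40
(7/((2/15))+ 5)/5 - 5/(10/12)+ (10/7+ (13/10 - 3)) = 183/35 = 5.23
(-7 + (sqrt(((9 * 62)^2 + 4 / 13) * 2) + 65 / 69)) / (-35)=418 / 2415 - 4 * sqrt(6577571) / 455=-22.37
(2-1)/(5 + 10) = 1/15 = 0.07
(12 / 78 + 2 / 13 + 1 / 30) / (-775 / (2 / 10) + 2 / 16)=-532 / 6044805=-0.00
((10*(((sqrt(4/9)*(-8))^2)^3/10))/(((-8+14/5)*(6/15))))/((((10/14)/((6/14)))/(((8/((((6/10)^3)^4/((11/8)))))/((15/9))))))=-20128398.13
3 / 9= 1 / 3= 0.33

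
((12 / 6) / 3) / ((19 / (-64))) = -128 / 57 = -2.25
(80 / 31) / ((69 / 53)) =4240 / 2139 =1.98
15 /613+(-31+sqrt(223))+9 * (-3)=-35539 /613+sqrt(223)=-43.04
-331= -331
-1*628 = -628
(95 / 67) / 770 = 19 / 10318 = 0.00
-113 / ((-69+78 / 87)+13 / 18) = 58986 / 35173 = 1.68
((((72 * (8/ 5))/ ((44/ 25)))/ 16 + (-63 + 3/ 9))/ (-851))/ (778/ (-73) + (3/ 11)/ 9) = -0.01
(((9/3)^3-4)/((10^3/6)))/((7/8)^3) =8832/42875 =0.21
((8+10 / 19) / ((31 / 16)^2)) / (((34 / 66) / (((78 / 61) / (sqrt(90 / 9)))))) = 53374464 * sqrt(10) / 94672915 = 1.78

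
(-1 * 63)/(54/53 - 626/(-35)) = -116865/35068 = -3.33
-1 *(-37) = 37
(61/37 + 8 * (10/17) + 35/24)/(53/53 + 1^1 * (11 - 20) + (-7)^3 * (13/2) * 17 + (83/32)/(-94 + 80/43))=-1869160664/9069528891279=-0.00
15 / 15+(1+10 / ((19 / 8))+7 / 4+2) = 757 / 76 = 9.96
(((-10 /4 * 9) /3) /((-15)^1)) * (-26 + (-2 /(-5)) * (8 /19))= -1227 /95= -12.92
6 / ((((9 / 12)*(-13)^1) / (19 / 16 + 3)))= -67 / 26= -2.58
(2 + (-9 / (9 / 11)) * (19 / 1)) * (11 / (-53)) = 2277 / 53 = 42.96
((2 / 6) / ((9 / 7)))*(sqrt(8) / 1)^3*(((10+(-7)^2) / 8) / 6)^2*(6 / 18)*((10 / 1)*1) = 121835*sqrt(2) / 5832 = 29.54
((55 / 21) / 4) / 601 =55 / 50484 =0.00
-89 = -89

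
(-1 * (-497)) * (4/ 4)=497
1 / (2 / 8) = 4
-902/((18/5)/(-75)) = 56375/3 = 18791.67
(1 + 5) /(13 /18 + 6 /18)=108 /19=5.68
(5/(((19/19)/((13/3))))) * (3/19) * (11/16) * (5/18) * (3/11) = 325/1824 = 0.18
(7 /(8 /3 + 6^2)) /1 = 21 /116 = 0.18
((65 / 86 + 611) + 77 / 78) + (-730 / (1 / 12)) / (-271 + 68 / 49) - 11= 14051359433 / 22154847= 634.23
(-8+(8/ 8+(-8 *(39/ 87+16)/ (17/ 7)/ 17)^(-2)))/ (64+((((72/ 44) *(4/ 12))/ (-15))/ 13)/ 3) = -3520999944605/ 32650700310144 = -0.11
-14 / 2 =-7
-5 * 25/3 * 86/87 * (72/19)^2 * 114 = -67426.50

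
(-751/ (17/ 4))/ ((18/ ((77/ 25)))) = -115654/ 3825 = -30.24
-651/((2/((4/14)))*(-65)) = 1.43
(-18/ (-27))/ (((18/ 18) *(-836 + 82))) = -1/ 1131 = -0.00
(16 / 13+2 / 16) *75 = 10575 / 104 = 101.68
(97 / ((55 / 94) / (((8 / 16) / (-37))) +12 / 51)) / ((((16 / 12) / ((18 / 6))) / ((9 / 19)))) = -697527 / 290548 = -2.40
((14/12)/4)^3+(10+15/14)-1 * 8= 3.10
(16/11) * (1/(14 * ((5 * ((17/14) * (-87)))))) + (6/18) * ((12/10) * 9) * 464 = 135878672/81345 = 1670.40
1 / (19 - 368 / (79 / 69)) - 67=-1600776 / 23891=-67.00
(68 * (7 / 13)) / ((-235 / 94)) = -952 / 65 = -14.65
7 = 7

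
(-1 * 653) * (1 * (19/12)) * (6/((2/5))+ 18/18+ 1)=-210919/12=-17576.58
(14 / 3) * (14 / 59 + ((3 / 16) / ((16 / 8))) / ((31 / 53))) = 162883 / 87792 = 1.86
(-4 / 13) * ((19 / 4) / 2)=-19 / 26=-0.73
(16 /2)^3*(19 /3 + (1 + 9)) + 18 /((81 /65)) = 75394 /9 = 8377.11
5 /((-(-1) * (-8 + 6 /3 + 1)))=-1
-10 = -10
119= 119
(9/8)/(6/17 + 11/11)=153/184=0.83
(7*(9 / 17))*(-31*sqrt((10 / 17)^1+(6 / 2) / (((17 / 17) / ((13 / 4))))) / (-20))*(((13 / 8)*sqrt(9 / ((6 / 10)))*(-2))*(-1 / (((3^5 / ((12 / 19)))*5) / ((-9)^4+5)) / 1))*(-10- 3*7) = -287101633*sqrt(179265) / 4941900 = -24597.41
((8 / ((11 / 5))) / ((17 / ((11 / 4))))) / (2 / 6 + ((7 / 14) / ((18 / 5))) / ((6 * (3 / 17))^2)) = 116640 / 90661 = 1.29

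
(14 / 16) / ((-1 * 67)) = -7 / 536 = -0.01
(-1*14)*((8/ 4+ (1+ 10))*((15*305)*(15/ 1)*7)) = -87428250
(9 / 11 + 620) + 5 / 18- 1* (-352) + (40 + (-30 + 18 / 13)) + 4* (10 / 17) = 43181861 / 43758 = 986.83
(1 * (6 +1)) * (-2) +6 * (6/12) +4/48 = -131/12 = -10.92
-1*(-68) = 68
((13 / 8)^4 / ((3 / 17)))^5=26984330850510927248777671457 / 280159925619463815168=96317597.14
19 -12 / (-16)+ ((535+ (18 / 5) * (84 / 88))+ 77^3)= 100560061 / 220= 457091.19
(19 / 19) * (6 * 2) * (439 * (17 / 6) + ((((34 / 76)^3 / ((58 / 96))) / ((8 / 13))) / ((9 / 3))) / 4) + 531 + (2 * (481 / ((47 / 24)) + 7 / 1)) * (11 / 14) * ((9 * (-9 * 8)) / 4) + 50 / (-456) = -9590865735943 / 196325157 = -48851.94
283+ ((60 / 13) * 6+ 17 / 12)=312.11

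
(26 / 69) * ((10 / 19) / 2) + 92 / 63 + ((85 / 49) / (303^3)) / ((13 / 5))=12076139661307 / 7743704194863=1.56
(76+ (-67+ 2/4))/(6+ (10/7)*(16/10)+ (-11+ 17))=0.66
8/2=4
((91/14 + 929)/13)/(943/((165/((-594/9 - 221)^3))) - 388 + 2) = -308715/579604797694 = -0.00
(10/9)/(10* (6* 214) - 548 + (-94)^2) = 5/95076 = 0.00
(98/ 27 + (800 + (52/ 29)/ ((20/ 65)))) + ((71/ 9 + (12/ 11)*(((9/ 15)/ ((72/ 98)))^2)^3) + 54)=1081107573328829/ 1240272000000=871.67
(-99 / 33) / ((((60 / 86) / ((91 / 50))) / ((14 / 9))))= -27391 / 2250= -12.17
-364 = -364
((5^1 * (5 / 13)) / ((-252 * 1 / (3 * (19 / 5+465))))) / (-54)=1465 / 7371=0.20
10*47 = 470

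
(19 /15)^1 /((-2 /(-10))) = 19 /3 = 6.33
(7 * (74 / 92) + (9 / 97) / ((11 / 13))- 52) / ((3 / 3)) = -2270529 / 49082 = -46.26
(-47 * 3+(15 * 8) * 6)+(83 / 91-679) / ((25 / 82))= -3742667 / 2275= -1645.13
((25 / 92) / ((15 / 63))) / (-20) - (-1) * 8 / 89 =1075 / 32752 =0.03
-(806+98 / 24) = -9721 / 12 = -810.08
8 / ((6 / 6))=8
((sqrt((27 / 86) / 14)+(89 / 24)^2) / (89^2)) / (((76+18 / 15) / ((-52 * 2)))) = -0.00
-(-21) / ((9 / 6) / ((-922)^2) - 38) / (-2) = 2550252 / 9229483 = 0.28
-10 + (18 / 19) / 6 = -187 / 19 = -9.84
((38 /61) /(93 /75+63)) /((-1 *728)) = -475 /35659624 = -0.00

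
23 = 23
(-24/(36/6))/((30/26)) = -52/15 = -3.47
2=2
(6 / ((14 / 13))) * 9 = 351 / 7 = 50.14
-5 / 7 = -0.71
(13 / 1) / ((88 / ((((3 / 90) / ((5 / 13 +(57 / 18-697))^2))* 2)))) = 0.00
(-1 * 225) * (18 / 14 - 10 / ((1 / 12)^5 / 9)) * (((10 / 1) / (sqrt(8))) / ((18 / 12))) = 58786556625 * sqrt(2) / 7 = 11876677952.04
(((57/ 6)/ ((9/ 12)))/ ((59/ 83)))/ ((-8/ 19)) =-29963/ 708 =-42.32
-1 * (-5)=5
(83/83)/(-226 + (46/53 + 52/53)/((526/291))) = -13939/3135955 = -0.00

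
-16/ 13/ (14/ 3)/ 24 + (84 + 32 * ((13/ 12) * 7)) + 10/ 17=1518739/ 4641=327.24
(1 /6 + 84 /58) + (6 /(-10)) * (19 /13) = 8347 /11310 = 0.74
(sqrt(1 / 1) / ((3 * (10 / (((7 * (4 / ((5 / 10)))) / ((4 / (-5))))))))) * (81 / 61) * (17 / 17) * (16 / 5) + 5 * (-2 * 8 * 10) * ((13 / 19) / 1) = -3229456 / 5795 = -557.28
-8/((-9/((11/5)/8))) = 11/45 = 0.24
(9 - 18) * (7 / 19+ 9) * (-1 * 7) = 11214 / 19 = 590.21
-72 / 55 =-1.31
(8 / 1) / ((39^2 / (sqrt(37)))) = 8 * sqrt(37) / 1521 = 0.03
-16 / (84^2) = -1 / 441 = -0.00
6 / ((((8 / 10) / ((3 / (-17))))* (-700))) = 9 / 4760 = 0.00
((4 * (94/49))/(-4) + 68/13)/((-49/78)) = -12660/2401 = -5.27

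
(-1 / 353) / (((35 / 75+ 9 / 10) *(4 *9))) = -5 / 86838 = -0.00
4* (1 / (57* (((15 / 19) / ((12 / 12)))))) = 4 / 45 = 0.09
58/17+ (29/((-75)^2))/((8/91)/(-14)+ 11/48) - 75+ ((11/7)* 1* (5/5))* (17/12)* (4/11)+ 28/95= -23398945296/332084375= -70.46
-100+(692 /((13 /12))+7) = 7095 /13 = 545.77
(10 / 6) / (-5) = -0.33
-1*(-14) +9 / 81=14.11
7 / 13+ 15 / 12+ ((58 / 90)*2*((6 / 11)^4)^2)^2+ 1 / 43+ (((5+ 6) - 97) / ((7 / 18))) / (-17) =4529981847605457312137501 / 305662198025468372188100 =14.82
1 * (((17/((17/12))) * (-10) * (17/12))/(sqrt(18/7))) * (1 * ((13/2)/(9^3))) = -1105 * sqrt(14)/4374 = -0.95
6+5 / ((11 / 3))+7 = 158 / 11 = 14.36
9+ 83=92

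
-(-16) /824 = 2 /103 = 0.02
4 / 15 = 0.27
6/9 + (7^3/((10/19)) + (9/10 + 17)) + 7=10159/15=677.27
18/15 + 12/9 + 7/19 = 827/285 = 2.90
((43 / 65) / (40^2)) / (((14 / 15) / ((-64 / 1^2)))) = -129 / 4550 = -0.03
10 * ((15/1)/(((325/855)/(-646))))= -3313980/13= -254921.54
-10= -10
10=10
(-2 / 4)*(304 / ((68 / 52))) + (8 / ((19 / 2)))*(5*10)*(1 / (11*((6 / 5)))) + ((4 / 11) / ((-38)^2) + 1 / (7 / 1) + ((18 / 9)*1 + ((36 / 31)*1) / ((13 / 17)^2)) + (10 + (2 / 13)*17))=-715233581204 / 7427052633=-96.30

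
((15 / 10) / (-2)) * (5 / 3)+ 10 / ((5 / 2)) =11 / 4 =2.75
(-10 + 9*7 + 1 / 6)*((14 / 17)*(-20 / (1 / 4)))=-178640 / 51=-3502.75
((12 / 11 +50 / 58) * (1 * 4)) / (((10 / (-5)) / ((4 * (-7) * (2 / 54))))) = 34888 / 8613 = 4.05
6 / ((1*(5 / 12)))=14.40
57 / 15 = 19 / 5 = 3.80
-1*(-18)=18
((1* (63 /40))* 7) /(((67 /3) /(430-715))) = -75411 /536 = -140.69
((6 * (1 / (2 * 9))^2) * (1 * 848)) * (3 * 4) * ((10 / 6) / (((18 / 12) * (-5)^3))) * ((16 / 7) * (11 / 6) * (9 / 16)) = -18656 / 4725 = -3.95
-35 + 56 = 21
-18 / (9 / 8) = -16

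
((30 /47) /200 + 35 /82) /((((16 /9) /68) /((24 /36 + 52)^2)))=1758345581 /38540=45623.91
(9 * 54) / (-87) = -162 / 29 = -5.59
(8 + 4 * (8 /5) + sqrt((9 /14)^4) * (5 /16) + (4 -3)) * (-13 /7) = -3165461 /109760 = -28.84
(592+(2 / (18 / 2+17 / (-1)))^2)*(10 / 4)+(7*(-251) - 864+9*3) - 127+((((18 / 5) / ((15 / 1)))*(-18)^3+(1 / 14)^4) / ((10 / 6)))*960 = -1550962462019 / 1920800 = -807456.51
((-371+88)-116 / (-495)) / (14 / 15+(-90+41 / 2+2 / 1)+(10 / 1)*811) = -0.04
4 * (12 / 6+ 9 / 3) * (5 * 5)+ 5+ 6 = 511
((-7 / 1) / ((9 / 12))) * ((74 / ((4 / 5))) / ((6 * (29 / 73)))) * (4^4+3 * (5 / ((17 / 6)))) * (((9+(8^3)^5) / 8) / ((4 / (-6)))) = 7387389400844674919635 / 11832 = 624356778299921815.38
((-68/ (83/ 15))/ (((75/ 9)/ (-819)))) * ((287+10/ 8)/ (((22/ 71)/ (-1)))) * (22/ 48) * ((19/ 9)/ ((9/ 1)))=-2406199159/ 19920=-120793.13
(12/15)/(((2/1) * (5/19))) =38/25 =1.52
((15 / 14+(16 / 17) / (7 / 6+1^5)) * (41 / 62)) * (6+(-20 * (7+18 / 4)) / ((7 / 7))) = -223.06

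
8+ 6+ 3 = 17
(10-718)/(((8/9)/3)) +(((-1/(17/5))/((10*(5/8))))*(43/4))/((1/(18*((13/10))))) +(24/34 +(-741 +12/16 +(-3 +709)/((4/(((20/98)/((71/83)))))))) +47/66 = -604654506143/195171900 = -3098.06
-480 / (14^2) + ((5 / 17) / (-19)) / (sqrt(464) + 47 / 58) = -60414040250 / 24669339149 - 67280* sqrt(29) / 503455901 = -2.45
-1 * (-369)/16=369/16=23.06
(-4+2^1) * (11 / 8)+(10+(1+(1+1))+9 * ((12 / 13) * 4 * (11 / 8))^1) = 2909 / 52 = 55.94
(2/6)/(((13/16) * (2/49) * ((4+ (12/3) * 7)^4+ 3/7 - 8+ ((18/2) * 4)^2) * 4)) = 686/286612989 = 0.00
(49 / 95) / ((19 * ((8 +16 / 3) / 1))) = 147 / 72200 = 0.00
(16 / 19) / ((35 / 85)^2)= 4.97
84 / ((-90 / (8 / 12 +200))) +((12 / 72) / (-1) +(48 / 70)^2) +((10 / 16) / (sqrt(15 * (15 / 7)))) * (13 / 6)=-4123027 / 22050 +13 * sqrt(7) / 144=-186.75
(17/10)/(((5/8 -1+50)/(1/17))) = 4/1985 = 0.00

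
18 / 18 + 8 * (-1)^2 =9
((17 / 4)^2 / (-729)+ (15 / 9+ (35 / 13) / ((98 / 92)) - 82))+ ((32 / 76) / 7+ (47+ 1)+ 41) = 226466207 / 20167056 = 11.23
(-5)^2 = 25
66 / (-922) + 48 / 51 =6815 / 7837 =0.87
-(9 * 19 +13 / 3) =-526 / 3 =-175.33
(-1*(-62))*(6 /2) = 186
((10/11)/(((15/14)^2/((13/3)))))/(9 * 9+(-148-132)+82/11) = -104/5805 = -0.02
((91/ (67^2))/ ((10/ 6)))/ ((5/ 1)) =273/ 112225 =0.00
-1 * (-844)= 844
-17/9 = -1.89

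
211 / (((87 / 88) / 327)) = 2023912 / 29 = 69790.07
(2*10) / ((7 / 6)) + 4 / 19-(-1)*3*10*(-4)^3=-253052 / 133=-1902.65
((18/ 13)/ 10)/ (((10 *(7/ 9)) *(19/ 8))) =324/ 43225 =0.01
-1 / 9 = -0.11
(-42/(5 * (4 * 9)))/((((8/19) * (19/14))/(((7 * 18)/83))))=-1029/1660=-0.62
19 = 19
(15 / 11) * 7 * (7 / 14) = 4.77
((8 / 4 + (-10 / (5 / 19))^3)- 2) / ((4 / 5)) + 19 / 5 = -342931 / 5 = -68586.20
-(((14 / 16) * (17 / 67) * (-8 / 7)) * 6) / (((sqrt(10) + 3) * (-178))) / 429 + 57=48604464 / 852709 - 17 * sqrt(10) / 852709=57.00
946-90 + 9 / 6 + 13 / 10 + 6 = 4324 / 5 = 864.80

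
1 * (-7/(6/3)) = -7/2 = -3.50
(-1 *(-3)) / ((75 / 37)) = 37 / 25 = 1.48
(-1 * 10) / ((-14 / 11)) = 55 / 7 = 7.86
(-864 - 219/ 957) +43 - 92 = -291320/ 319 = -913.23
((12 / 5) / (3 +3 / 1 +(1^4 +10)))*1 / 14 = 6 / 595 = 0.01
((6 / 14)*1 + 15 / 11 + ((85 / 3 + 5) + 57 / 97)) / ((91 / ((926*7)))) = 741008350 / 291291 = 2543.88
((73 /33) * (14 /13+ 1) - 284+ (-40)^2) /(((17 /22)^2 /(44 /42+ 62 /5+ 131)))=25205066612 /78897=319468.00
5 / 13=0.38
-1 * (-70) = 70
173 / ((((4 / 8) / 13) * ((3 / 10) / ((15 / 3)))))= 74966.67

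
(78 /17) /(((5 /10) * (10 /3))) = 234 /85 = 2.75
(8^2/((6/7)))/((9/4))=896/27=33.19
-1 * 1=-1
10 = 10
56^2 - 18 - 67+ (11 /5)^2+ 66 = 78046 /25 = 3121.84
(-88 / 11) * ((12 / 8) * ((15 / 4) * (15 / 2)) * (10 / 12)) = -1125 / 4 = -281.25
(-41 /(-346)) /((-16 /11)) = -451 /5536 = -0.08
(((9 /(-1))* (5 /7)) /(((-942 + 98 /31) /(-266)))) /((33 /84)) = -185535 /40018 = -4.64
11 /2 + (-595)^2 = 708061 /2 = 354030.50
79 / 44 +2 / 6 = 2.13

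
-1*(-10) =10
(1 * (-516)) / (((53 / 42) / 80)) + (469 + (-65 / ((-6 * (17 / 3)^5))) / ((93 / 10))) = -75218334027926 / 2332825051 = -32243.45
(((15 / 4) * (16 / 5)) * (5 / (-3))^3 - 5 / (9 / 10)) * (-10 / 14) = 2750 / 63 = 43.65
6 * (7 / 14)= 3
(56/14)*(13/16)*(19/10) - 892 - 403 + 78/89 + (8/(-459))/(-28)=-14731909541/11438280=-1287.95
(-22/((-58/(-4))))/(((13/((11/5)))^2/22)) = -117128/122525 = -0.96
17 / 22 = 0.77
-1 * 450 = -450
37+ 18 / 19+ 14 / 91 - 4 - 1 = 8176 / 247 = 33.10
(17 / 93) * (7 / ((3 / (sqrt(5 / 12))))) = 119 * sqrt(15) / 1674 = 0.28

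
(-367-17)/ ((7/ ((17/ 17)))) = -384/ 7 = -54.86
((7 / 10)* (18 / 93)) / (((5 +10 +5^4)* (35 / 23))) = 69 / 496000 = 0.00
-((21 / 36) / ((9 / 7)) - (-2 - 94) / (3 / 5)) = -17329 / 108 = -160.45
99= 99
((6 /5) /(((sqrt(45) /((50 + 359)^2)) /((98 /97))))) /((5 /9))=295083684 * sqrt(5) /12125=54418.74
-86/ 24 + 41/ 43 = -1357/ 516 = -2.63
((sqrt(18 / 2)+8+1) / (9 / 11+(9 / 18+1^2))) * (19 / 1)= 1672 / 17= 98.35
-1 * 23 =-23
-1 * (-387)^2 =-149769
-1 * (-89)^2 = -7921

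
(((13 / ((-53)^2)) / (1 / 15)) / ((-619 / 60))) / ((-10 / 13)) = 0.01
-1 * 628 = -628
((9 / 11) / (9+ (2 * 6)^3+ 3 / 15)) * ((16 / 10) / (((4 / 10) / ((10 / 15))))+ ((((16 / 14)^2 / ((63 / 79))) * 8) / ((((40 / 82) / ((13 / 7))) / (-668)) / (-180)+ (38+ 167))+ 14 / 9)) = 1975377609265 / 978552196313363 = 0.00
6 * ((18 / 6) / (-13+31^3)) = 3 / 4963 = 0.00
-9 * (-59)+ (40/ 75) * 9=2679/ 5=535.80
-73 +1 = -72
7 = 7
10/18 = 0.56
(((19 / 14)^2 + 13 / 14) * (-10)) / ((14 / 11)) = -29865 / 1372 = -21.77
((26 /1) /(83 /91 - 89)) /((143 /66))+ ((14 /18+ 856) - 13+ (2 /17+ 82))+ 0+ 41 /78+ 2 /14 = 8616300073 /9300564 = 926.43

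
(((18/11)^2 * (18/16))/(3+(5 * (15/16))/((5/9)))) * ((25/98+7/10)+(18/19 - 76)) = -670532256/34358555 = -19.52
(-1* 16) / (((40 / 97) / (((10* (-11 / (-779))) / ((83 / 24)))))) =-102432 / 64657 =-1.58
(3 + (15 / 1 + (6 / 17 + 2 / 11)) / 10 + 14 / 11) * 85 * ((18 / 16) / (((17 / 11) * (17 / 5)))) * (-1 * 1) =-490275 / 4624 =-106.03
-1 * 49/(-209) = 49/209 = 0.23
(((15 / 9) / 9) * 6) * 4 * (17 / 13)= 680 / 117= 5.81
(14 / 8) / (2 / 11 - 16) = -77 / 696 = -0.11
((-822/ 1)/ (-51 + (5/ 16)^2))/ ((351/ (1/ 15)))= 70144/ 22869405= 0.00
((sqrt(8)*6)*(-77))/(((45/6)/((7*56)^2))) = -94657024*sqrt(2)/5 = -26773049.42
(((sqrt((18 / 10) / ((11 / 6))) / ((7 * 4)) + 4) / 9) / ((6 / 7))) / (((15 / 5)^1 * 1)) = sqrt(330) / 11880 + 14 / 81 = 0.17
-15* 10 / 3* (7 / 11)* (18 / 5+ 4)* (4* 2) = -21280 / 11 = -1934.55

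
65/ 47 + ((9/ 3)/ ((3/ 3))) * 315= 946.38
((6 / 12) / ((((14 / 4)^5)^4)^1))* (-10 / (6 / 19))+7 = 1675637592200044661 / 239376798892836003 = 7.00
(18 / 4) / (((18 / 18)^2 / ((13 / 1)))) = 117 / 2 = 58.50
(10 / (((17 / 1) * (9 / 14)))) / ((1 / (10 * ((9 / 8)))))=175 / 17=10.29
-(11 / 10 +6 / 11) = -181 / 110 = -1.65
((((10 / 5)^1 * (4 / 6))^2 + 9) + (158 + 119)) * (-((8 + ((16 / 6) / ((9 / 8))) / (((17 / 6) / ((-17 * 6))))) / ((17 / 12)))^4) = -1920842114007040 / 751689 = -2555368129.65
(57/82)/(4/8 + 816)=0.00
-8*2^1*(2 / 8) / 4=-1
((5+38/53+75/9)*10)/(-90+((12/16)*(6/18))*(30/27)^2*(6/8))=-160848/102767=-1.57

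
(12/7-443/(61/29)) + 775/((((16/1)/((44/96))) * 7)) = -33731623/163968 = -205.72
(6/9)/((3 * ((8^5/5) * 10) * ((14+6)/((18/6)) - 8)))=-1/393216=-0.00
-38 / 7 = -5.43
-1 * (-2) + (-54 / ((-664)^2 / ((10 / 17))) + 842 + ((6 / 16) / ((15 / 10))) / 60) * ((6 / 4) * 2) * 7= 10355181811 / 585565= 17684.09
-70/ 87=-0.80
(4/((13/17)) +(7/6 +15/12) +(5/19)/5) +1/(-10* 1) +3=157093/14820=10.60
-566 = -566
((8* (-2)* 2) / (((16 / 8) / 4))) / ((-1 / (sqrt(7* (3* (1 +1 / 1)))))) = 64* sqrt(42) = 414.77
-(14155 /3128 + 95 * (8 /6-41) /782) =2755 /9384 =0.29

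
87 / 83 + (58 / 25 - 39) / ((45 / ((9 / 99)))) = 0.97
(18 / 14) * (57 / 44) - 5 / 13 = 5129 / 4004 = 1.28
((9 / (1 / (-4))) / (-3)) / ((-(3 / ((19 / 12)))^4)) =-130321 / 139968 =-0.93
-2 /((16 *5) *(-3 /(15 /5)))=0.02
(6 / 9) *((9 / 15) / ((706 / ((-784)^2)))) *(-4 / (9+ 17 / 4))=-9834496 / 93545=-105.13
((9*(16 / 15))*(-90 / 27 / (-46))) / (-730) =-0.00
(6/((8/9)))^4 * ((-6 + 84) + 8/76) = 197164611/1216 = 162141.95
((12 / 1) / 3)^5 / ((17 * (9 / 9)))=60.24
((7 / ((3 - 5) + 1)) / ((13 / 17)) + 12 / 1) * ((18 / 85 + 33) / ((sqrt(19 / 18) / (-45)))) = -2820177 * sqrt(38) / 4199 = -4140.21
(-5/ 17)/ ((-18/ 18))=5/ 17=0.29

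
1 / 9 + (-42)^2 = 15877 / 9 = 1764.11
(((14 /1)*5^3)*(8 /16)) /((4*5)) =175 /4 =43.75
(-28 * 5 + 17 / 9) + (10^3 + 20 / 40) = 15523 / 18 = 862.39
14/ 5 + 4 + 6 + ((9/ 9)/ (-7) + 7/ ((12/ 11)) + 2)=8851/ 420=21.07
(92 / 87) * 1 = 92 / 87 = 1.06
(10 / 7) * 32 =45.71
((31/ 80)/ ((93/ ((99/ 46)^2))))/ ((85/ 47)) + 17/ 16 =15441649/ 14388800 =1.07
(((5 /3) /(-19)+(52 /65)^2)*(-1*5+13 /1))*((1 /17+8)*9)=2587656 /8075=320.45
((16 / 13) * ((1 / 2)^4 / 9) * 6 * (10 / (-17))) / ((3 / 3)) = -20 / 663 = -0.03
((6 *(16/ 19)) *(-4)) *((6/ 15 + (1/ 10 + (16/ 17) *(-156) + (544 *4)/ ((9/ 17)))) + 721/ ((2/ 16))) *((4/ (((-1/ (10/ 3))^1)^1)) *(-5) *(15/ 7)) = -27227072000/ 969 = -28098113.52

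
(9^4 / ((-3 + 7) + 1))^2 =43046721 / 25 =1721868.84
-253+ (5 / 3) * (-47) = -994 / 3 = -331.33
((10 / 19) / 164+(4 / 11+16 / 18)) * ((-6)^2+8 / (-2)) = 3098992 / 77121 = 40.18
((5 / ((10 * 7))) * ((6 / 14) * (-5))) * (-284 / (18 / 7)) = 355 / 21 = 16.90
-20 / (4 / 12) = -60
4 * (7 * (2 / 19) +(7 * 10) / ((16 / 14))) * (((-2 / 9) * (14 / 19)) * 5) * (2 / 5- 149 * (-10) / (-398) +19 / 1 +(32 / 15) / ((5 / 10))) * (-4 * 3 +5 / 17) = 412872040 / 8721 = 47342.28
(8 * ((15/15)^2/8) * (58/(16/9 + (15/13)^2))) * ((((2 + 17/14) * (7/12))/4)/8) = 661635/605312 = 1.09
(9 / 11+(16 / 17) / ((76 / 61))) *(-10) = -55910 / 3553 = -15.74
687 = 687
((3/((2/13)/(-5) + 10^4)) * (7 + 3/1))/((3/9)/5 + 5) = 1625/2744436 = 0.00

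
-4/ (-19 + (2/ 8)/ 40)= 640/ 3039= 0.21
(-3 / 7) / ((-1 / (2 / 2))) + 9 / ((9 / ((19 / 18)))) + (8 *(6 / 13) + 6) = 11.18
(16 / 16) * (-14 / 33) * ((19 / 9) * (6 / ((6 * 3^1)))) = -266 / 891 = -0.30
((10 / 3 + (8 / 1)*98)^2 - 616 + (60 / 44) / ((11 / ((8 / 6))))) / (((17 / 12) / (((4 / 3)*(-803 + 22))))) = -766111220480 / 1683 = -455205716.27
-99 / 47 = -2.11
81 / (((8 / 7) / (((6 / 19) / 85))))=1701 / 6460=0.26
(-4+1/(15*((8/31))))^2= 201601/14400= 14.00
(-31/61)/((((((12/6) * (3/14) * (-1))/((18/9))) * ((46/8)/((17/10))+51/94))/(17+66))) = 2055827/40992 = 50.15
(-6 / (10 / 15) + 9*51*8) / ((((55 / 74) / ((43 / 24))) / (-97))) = -17130297 / 20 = -856514.85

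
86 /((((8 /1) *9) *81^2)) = 43 /236196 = 0.00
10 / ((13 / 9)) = 6.92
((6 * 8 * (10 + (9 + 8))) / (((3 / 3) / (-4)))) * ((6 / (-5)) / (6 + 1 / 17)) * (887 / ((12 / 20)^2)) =2529758.45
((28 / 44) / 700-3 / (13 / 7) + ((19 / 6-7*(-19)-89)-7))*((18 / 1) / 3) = 1653889 / 7150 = 231.31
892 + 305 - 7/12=14357/12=1196.42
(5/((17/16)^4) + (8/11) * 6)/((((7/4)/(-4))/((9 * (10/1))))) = -10963422720/6431117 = -1704.75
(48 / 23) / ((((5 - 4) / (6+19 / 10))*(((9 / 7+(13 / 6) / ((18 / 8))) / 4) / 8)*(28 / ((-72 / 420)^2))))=14743296 / 59871875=0.25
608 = 608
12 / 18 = 2 / 3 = 0.67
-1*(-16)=16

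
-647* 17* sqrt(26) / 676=-10999* sqrt(26) / 676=-82.96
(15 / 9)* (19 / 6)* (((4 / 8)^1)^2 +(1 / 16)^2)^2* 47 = 18864625 / 1179648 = 15.99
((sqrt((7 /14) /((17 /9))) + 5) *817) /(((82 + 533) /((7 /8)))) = 6.41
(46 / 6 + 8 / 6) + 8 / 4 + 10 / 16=93 / 8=11.62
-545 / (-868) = 545 / 868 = 0.63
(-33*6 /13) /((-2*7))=99 /91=1.09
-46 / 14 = -3.29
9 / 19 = 0.47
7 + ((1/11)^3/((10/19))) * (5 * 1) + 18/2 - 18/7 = 250361/18634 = 13.44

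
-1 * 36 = -36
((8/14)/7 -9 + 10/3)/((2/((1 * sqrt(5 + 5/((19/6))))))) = -4105 * sqrt(95)/5586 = -7.16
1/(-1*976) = -1/976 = -0.00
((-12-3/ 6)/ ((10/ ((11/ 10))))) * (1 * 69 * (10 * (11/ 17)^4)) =-55562595/ 334084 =-166.31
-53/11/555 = -53/6105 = -0.01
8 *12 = 96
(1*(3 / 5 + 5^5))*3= 46884 / 5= 9376.80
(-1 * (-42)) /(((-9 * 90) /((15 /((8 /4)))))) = -7 /18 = -0.39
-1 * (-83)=83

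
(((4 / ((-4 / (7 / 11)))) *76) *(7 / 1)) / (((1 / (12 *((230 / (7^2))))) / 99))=-1887840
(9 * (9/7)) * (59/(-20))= -4779/140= -34.14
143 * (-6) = -858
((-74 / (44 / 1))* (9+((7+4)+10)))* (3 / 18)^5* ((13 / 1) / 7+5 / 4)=-5365 / 266112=-0.02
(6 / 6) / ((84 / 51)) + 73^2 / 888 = 41077 / 6216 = 6.61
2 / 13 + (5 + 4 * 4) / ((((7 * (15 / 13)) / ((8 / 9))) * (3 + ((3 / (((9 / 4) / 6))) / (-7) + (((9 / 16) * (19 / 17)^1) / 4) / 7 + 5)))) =2144626 / 4378725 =0.49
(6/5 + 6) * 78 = 2808/5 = 561.60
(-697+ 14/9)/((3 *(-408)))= 6259/11016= 0.57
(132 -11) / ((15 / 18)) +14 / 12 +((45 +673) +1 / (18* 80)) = 864.37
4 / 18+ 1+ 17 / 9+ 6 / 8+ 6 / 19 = 2857 / 684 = 4.18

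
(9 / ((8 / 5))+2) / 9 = 61 / 72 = 0.85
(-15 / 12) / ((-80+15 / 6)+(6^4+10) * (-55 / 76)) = 19 / 15544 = 0.00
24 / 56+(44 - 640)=-4169 / 7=-595.57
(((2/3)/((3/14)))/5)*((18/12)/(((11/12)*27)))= 0.04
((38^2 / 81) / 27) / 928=361 / 507384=0.00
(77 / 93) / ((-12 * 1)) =-77 / 1116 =-0.07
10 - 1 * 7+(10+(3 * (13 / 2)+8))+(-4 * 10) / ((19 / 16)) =259 / 38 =6.82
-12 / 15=-4 / 5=-0.80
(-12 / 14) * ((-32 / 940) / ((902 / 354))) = 8496 / 741895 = 0.01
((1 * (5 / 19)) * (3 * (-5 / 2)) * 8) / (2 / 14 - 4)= 700 / 171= 4.09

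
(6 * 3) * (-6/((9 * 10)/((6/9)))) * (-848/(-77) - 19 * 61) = 70716/77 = 918.39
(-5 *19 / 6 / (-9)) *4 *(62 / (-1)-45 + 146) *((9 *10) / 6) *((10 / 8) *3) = 30875 / 2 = 15437.50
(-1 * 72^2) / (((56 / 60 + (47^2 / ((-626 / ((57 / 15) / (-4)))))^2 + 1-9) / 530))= -1292024577024000 / 1961586043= -658663.22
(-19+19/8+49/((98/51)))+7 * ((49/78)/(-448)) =44255/4992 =8.87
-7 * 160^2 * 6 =-1075200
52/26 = 2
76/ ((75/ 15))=76/ 5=15.20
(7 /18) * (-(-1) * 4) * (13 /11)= 182 /99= 1.84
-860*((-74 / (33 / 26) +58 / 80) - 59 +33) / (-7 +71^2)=4743889 / 332244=14.28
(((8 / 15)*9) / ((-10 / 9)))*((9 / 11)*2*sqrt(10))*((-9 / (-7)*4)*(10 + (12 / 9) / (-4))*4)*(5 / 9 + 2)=-6915456*sqrt(10) / 1925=-11360.31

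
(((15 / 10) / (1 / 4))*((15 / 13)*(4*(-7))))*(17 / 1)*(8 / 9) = -38080 / 13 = -2929.23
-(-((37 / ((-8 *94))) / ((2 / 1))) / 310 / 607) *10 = -37 / 28300768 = -0.00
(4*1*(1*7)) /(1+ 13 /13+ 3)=28 /5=5.60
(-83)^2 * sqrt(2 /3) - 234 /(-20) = 117 /10 +6889 * sqrt(6) /3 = 5636.54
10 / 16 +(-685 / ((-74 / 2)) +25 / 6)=20695 / 888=23.31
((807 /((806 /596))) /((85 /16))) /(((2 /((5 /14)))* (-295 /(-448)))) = 61564416 /2021045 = 30.46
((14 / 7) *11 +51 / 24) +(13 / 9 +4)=2129 / 72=29.57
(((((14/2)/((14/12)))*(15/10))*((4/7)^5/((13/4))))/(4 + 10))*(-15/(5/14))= -110592/218491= -0.51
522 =522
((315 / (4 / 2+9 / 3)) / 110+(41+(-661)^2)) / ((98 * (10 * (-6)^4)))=16021961 / 46569600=0.34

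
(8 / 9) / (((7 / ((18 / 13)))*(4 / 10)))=40 / 91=0.44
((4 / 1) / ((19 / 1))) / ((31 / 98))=392 / 589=0.67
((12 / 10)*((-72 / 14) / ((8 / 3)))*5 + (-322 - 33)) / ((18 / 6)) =-2566 / 21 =-122.19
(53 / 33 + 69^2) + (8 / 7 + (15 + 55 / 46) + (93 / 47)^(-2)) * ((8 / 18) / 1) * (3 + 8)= 4848.62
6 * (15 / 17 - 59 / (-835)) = 81168 / 14195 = 5.72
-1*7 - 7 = -14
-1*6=-6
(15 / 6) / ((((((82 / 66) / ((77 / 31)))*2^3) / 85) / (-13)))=-14039025 / 20336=-690.35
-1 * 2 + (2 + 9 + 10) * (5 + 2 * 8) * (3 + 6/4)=3965/2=1982.50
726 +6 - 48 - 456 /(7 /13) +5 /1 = -1105 /7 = -157.86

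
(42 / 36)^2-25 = -851 / 36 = -23.64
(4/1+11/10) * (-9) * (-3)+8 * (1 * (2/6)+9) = 6371/30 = 212.37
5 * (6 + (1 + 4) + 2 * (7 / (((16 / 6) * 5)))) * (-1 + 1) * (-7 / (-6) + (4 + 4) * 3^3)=0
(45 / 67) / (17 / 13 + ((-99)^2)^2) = 117 / 16733582722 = 0.00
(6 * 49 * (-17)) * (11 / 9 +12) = -66084.67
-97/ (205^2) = -97/ 42025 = -0.00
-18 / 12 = -3 / 2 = -1.50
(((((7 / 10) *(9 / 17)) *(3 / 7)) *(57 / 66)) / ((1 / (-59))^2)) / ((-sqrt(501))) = -595251 *sqrt(501) / 624580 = -21.33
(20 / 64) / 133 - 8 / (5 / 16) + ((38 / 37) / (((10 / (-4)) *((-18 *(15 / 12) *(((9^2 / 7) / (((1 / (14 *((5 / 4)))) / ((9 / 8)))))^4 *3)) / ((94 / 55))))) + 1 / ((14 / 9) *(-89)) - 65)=-90.60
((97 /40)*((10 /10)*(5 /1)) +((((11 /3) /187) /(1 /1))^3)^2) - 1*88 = -10680946695199 /140770302408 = -75.87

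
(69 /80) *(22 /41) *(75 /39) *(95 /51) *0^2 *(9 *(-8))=0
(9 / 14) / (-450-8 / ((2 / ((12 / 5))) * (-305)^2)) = -1395375 / 976762724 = -0.00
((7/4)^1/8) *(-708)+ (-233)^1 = -3103/8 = -387.88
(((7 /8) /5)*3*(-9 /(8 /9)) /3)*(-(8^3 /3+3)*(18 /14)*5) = 126603 /64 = 1978.17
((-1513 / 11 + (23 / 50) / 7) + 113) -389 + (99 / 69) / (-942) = -413.48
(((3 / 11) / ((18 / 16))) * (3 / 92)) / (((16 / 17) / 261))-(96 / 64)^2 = -117 / 2024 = -0.06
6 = 6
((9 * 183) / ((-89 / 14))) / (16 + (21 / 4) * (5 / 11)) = -1014552 / 72001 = -14.09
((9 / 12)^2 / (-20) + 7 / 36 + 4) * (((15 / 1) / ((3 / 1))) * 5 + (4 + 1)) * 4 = 11999 / 24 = 499.96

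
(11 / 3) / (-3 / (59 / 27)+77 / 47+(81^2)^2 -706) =2773 / 32554527363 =0.00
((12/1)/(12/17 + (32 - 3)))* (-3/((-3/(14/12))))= 238/505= 0.47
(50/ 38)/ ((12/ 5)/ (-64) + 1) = 2000/ 1463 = 1.37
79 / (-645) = -79 / 645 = -0.12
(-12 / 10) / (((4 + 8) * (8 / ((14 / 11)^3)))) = -343 / 13310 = -0.03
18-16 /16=17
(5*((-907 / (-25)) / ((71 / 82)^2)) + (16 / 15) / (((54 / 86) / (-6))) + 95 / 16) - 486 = -540709483 / 2177712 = -248.29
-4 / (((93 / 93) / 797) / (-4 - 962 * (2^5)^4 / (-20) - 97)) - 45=-803956289549 / 5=-160791257909.80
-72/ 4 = -18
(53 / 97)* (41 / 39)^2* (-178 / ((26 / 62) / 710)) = -349046773540 / 1917981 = -181986.56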